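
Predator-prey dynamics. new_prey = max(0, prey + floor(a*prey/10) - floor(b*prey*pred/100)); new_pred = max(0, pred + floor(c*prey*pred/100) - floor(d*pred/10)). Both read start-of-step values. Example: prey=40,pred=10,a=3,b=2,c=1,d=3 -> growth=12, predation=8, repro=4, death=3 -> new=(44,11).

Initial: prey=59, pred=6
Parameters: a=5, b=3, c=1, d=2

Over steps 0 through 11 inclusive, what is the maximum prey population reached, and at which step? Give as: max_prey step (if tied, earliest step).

Answer: 110 3

Derivation:
Step 1: prey: 59+29-10=78; pred: 6+3-1=8
Step 2: prey: 78+39-18=99; pred: 8+6-1=13
Step 3: prey: 99+49-38=110; pred: 13+12-2=23
Step 4: prey: 110+55-75=90; pred: 23+25-4=44
Step 5: prey: 90+45-118=17; pred: 44+39-8=75
Step 6: prey: 17+8-38=0; pred: 75+12-15=72
Step 7: prey: 0+0-0=0; pred: 72+0-14=58
Step 8: prey: 0+0-0=0; pred: 58+0-11=47
Step 9: prey: 0+0-0=0; pred: 47+0-9=38
Step 10: prey: 0+0-0=0; pred: 38+0-7=31
Step 11: prey: 0+0-0=0; pred: 31+0-6=25
Max prey = 110 at step 3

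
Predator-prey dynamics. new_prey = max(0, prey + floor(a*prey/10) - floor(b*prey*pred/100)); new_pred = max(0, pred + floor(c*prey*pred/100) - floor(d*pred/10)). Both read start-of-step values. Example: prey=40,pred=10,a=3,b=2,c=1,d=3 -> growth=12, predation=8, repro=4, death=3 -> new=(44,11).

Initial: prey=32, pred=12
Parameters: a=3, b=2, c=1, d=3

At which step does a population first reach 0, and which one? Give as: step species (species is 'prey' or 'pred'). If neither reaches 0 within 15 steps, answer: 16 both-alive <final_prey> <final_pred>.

Step 1: prey: 32+9-7=34; pred: 12+3-3=12
Step 2: prey: 34+10-8=36; pred: 12+4-3=13
Step 3: prey: 36+10-9=37; pred: 13+4-3=14
Step 4: prey: 37+11-10=38; pred: 14+5-4=15
Step 5: prey: 38+11-11=38; pred: 15+5-4=16
Step 6: prey: 38+11-12=37; pred: 16+6-4=18
Step 7: prey: 37+11-13=35; pred: 18+6-5=19
Step 8: prey: 35+10-13=32; pred: 19+6-5=20
Step 9: prey: 32+9-12=29; pred: 20+6-6=20
Step 10: prey: 29+8-11=26; pred: 20+5-6=19
Step 11: prey: 26+7-9=24; pred: 19+4-5=18
Step 12: prey: 24+7-8=23; pred: 18+4-5=17
Step 13: prey: 23+6-7=22; pred: 17+3-5=15
Step 14: prey: 22+6-6=22; pred: 15+3-4=14
Step 15: prey: 22+6-6=22; pred: 14+3-4=13
No extinction within 15 steps

Answer: 16 both-alive 22 13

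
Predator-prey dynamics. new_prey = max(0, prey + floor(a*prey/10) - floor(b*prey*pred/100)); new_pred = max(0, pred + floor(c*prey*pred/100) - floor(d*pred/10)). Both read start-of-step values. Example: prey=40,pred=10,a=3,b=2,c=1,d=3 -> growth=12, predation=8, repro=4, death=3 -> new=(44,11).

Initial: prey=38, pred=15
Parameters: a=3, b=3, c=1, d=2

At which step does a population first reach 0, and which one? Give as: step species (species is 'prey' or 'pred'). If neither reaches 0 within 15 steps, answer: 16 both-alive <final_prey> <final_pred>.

Step 1: prey: 38+11-17=32; pred: 15+5-3=17
Step 2: prey: 32+9-16=25; pred: 17+5-3=19
Step 3: prey: 25+7-14=18; pred: 19+4-3=20
Step 4: prey: 18+5-10=13; pred: 20+3-4=19
Step 5: prey: 13+3-7=9; pred: 19+2-3=18
Step 6: prey: 9+2-4=7; pred: 18+1-3=16
Step 7: prey: 7+2-3=6; pred: 16+1-3=14
Step 8: prey: 6+1-2=5; pred: 14+0-2=12
Step 9: prey: 5+1-1=5; pred: 12+0-2=10
Step 10: prey: 5+1-1=5; pred: 10+0-2=8
Step 11: prey: 5+1-1=5; pred: 8+0-1=7
Step 12: prey: 5+1-1=5; pred: 7+0-1=6
Step 13: prey: 5+1-0=6; pred: 6+0-1=5
Step 14: prey: 6+1-0=7; pred: 5+0-1=4
Step 15: prey: 7+2-0=9; pred: 4+0-0=4
No extinction within 15 steps

Answer: 16 both-alive 9 4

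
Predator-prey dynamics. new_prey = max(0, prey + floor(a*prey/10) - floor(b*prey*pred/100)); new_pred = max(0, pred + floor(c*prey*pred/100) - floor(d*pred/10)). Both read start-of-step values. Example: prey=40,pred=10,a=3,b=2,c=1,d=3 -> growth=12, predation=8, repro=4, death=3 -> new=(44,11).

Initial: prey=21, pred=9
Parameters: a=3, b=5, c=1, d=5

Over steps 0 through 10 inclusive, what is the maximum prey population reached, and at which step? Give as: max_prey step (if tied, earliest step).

Answer: 94 10

Derivation:
Step 1: prey: 21+6-9=18; pred: 9+1-4=6
Step 2: prey: 18+5-5=18; pred: 6+1-3=4
Step 3: prey: 18+5-3=20; pred: 4+0-2=2
Step 4: prey: 20+6-2=24; pred: 2+0-1=1
Step 5: prey: 24+7-1=30; pred: 1+0-0=1
Step 6: prey: 30+9-1=38; pred: 1+0-0=1
Step 7: prey: 38+11-1=48; pred: 1+0-0=1
Step 8: prey: 48+14-2=60; pred: 1+0-0=1
Step 9: prey: 60+18-3=75; pred: 1+0-0=1
Step 10: prey: 75+22-3=94; pred: 1+0-0=1
Max prey = 94 at step 10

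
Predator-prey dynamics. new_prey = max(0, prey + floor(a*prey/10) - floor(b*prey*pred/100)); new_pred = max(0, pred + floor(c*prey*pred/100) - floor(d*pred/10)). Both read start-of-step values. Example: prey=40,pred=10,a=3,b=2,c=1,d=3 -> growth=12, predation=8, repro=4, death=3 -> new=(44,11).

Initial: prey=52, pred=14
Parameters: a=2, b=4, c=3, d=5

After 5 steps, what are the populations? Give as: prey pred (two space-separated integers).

Answer: 0 6

Derivation:
Step 1: prey: 52+10-29=33; pred: 14+21-7=28
Step 2: prey: 33+6-36=3; pred: 28+27-14=41
Step 3: prey: 3+0-4=0; pred: 41+3-20=24
Step 4: prey: 0+0-0=0; pred: 24+0-12=12
Step 5: prey: 0+0-0=0; pred: 12+0-6=6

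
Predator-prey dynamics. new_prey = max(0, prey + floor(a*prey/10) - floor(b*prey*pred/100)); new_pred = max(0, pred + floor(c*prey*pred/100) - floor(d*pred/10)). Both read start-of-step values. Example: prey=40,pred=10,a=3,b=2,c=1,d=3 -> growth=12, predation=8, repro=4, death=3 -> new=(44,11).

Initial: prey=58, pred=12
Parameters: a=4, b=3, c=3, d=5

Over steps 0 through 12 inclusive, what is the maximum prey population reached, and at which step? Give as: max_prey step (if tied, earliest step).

Step 1: prey: 58+23-20=61; pred: 12+20-6=26
Step 2: prey: 61+24-47=38; pred: 26+47-13=60
Step 3: prey: 38+15-68=0; pred: 60+68-30=98
Step 4: prey: 0+0-0=0; pred: 98+0-49=49
Step 5: prey: 0+0-0=0; pred: 49+0-24=25
Step 6: prey: 0+0-0=0; pred: 25+0-12=13
Step 7: prey: 0+0-0=0; pred: 13+0-6=7
Step 8: prey: 0+0-0=0; pred: 7+0-3=4
Step 9: prey: 0+0-0=0; pred: 4+0-2=2
Step 10: prey: 0+0-0=0; pred: 2+0-1=1
Step 11: prey: 0+0-0=0; pred: 1+0-0=1
Step 12: prey: 0+0-0=0; pred: 1+0-0=1
Max prey = 61 at step 1

Answer: 61 1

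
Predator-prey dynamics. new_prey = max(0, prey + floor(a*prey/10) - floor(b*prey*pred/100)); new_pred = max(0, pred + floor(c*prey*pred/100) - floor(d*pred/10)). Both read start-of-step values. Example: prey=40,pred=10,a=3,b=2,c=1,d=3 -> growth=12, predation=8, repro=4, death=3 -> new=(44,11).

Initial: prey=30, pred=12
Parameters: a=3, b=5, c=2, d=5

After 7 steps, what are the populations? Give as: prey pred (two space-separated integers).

Answer: 12 1

Derivation:
Step 1: prey: 30+9-18=21; pred: 12+7-6=13
Step 2: prey: 21+6-13=14; pred: 13+5-6=12
Step 3: prey: 14+4-8=10; pred: 12+3-6=9
Step 4: prey: 10+3-4=9; pred: 9+1-4=6
Step 5: prey: 9+2-2=9; pred: 6+1-3=4
Step 6: prey: 9+2-1=10; pred: 4+0-2=2
Step 7: prey: 10+3-1=12; pred: 2+0-1=1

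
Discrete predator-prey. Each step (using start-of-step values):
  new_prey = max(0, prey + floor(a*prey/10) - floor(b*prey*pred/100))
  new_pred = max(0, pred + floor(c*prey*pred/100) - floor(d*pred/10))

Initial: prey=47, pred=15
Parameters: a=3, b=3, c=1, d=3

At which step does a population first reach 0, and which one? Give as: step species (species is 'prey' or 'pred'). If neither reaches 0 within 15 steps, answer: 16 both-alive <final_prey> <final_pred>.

Answer: 16 both-alive 33 3

Derivation:
Step 1: prey: 47+14-21=40; pred: 15+7-4=18
Step 2: prey: 40+12-21=31; pred: 18+7-5=20
Step 3: prey: 31+9-18=22; pred: 20+6-6=20
Step 4: prey: 22+6-13=15; pred: 20+4-6=18
Step 5: prey: 15+4-8=11; pred: 18+2-5=15
Step 6: prey: 11+3-4=10; pred: 15+1-4=12
Step 7: prey: 10+3-3=10; pred: 12+1-3=10
Step 8: prey: 10+3-3=10; pred: 10+1-3=8
Step 9: prey: 10+3-2=11; pred: 8+0-2=6
Step 10: prey: 11+3-1=13; pred: 6+0-1=5
Step 11: prey: 13+3-1=15; pred: 5+0-1=4
Step 12: prey: 15+4-1=18; pred: 4+0-1=3
Step 13: prey: 18+5-1=22; pred: 3+0-0=3
Step 14: prey: 22+6-1=27; pred: 3+0-0=3
Step 15: prey: 27+8-2=33; pred: 3+0-0=3
No extinction within 15 steps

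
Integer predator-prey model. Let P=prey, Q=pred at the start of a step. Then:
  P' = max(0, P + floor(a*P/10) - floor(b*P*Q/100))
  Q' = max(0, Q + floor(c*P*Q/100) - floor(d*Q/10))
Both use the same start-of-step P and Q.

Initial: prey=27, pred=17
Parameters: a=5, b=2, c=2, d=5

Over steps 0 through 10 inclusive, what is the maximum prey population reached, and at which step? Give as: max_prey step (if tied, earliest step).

Step 1: prey: 27+13-9=31; pred: 17+9-8=18
Step 2: prey: 31+15-11=35; pred: 18+11-9=20
Step 3: prey: 35+17-14=38; pred: 20+14-10=24
Step 4: prey: 38+19-18=39; pred: 24+18-12=30
Step 5: prey: 39+19-23=35; pred: 30+23-15=38
Step 6: prey: 35+17-26=26; pred: 38+26-19=45
Step 7: prey: 26+13-23=16; pred: 45+23-22=46
Step 8: prey: 16+8-14=10; pred: 46+14-23=37
Step 9: prey: 10+5-7=8; pred: 37+7-18=26
Step 10: prey: 8+4-4=8; pred: 26+4-13=17
Max prey = 39 at step 4

Answer: 39 4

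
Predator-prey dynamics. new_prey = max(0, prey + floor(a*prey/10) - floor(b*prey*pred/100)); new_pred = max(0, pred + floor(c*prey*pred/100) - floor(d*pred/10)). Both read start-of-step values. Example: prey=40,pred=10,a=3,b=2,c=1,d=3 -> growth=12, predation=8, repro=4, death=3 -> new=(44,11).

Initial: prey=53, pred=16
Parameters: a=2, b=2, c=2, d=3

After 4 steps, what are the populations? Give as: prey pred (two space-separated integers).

Step 1: prey: 53+10-16=47; pred: 16+16-4=28
Step 2: prey: 47+9-26=30; pred: 28+26-8=46
Step 3: prey: 30+6-27=9; pred: 46+27-13=60
Step 4: prey: 9+1-10=0; pred: 60+10-18=52

Answer: 0 52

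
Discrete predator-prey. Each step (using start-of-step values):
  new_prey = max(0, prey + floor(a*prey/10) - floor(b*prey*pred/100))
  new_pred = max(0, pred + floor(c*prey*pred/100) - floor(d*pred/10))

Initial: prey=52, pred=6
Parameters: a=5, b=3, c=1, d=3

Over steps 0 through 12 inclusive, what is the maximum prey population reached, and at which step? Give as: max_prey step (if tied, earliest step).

Answer: 102 3

Derivation:
Step 1: prey: 52+26-9=69; pred: 6+3-1=8
Step 2: prey: 69+34-16=87; pred: 8+5-2=11
Step 3: prey: 87+43-28=102; pred: 11+9-3=17
Step 4: prey: 102+51-52=101; pred: 17+17-5=29
Step 5: prey: 101+50-87=64; pred: 29+29-8=50
Step 6: prey: 64+32-96=0; pred: 50+32-15=67
Step 7: prey: 0+0-0=0; pred: 67+0-20=47
Step 8: prey: 0+0-0=0; pred: 47+0-14=33
Step 9: prey: 0+0-0=0; pred: 33+0-9=24
Step 10: prey: 0+0-0=0; pred: 24+0-7=17
Step 11: prey: 0+0-0=0; pred: 17+0-5=12
Step 12: prey: 0+0-0=0; pred: 12+0-3=9
Max prey = 102 at step 3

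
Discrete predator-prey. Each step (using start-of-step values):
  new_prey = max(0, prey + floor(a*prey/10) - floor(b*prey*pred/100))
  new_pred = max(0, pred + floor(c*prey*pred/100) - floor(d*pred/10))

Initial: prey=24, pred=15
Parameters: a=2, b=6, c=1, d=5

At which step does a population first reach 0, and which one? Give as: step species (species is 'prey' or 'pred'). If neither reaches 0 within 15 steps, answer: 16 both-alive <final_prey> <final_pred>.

Answer: 16 both-alive 3 1

Derivation:
Step 1: prey: 24+4-21=7; pred: 15+3-7=11
Step 2: prey: 7+1-4=4; pred: 11+0-5=6
Step 3: prey: 4+0-1=3; pred: 6+0-3=3
Step 4: prey: 3+0-0=3; pred: 3+0-1=2
Step 5: prey: 3+0-0=3; pred: 2+0-1=1
Step 6: prey: 3+0-0=3; pred: 1+0-0=1
Steps 7-15: state stable at prey=3, pred=1 (no change)
No extinction within 15 steps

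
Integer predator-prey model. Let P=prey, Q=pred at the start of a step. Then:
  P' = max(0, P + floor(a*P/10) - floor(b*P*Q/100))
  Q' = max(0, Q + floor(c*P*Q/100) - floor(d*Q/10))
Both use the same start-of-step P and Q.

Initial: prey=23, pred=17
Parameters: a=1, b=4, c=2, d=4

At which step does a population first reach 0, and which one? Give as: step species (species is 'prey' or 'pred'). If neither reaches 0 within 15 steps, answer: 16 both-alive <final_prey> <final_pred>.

Answer: 16 both-alive 2 2

Derivation:
Step 1: prey: 23+2-15=10; pred: 17+7-6=18
Step 2: prey: 10+1-7=4; pred: 18+3-7=14
Step 3: prey: 4+0-2=2; pred: 14+1-5=10
Step 4: prey: 2+0-0=2; pred: 10+0-4=6
Step 5: prey: 2+0-0=2; pred: 6+0-2=4
Step 6: prey: 2+0-0=2; pred: 4+0-1=3
Step 7: prey: 2+0-0=2; pred: 3+0-1=2
Step 8: prey: 2+0-0=2; pred: 2+0-0=2
Steps 9-15: state stable at prey=2, pred=2 (no change)
No extinction within 15 steps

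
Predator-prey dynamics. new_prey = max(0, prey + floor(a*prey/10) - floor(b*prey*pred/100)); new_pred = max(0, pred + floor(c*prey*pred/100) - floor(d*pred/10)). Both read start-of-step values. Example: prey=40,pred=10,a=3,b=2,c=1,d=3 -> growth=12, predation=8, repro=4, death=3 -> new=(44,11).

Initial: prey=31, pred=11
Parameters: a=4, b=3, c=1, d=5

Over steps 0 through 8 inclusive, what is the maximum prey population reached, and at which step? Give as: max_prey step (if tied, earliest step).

Answer: 126 8

Derivation:
Step 1: prey: 31+12-10=33; pred: 11+3-5=9
Step 2: prey: 33+13-8=38; pred: 9+2-4=7
Step 3: prey: 38+15-7=46; pred: 7+2-3=6
Step 4: prey: 46+18-8=56; pred: 6+2-3=5
Step 5: prey: 56+22-8=70; pred: 5+2-2=5
Step 6: prey: 70+28-10=88; pred: 5+3-2=6
Step 7: prey: 88+35-15=108; pred: 6+5-3=8
Step 8: prey: 108+43-25=126; pred: 8+8-4=12
Max prey = 126 at step 8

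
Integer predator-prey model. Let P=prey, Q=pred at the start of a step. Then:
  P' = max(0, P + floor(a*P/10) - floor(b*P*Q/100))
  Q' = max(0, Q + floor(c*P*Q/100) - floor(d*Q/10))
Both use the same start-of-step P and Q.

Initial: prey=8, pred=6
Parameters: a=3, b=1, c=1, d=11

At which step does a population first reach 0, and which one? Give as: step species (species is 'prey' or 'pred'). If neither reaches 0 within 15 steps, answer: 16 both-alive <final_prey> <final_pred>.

Answer: 1 pred

Derivation:
Step 1: prey: 8+2-0=10; pred: 6+0-6=0
First extinction: pred at step 1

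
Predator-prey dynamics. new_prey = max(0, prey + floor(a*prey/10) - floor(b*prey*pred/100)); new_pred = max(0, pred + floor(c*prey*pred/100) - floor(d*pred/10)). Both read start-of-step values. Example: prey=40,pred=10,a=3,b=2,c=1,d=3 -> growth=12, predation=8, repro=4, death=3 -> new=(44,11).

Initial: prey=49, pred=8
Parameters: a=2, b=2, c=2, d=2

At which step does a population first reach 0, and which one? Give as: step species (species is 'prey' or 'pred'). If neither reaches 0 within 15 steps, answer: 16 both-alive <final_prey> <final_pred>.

Step 1: prey: 49+9-7=51; pred: 8+7-1=14
Step 2: prey: 51+10-14=47; pred: 14+14-2=26
Step 3: prey: 47+9-24=32; pred: 26+24-5=45
Step 4: prey: 32+6-28=10; pred: 45+28-9=64
Step 5: prey: 10+2-12=0; pred: 64+12-12=64
First extinction: prey at step 5

Answer: 5 prey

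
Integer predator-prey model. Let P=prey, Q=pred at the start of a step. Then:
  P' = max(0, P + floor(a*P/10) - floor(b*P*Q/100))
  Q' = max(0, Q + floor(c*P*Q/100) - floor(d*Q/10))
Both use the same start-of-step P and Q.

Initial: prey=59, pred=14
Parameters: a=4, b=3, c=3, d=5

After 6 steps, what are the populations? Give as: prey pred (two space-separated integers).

Answer: 0 12

Derivation:
Step 1: prey: 59+23-24=58; pred: 14+24-7=31
Step 2: prey: 58+23-53=28; pred: 31+53-15=69
Step 3: prey: 28+11-57=0; pred: 69+57-34=92
Step 4: prey: 0+0-0=0; pred: 92+0-46=46
Step 5: prey: 0+0-0=0; pred: 46+0-23=23
Step 6: prey: 0+0-0=0; pred: 23+0-11=12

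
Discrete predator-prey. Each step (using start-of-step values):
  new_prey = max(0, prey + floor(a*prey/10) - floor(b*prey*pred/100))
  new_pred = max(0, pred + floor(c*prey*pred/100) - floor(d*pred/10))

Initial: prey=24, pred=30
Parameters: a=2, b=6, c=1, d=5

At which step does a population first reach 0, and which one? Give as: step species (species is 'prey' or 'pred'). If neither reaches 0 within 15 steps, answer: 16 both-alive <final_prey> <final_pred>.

Answer: 1 prey

Derivation:
Step 1: prey: 24+4-43=0; pred: 30+7-15=22
First extinction: prey at step 1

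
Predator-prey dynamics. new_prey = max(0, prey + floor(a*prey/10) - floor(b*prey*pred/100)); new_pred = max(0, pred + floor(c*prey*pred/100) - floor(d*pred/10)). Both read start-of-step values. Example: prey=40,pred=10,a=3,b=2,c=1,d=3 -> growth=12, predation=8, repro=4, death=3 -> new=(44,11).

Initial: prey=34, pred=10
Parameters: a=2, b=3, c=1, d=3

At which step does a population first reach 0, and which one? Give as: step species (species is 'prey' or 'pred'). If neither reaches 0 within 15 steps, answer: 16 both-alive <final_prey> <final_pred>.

Answer: 16 both-alive 23 6

Derivation:
Step 1: prey: 34+6-10=30; pred: 10+3-3=10
Step 2: prey: 30+6-9=27; pred: 10+3-3=10
Step 3: prey: 27+5-8=24; pred: 10+2-3=9
Step 4: prey: 24+4-6=22; pred: 9+2-2=9
Step 5: prey: 22+4-5=21; pred: 9+1-2=8
Step 6: prey: 21+4-5=20; pred: 8+1-2=7
Step 7: prey: 20+4-4=20; pred: 7+1-2=6
Step 8: prey: 20+4-3=21; pred: 6+1-1=6
Step 9: prey: 21+4-3=22; pred: 6+1-1=6
Step 10: prey: 22+4-3=23; pred: 6+1-1=6
Step 11: prey: 23+4-4=23; pred: 6+1-1=6
Steps 12-15: state stable at prey=23, pred=6 (no change)
No extinction within 15 steps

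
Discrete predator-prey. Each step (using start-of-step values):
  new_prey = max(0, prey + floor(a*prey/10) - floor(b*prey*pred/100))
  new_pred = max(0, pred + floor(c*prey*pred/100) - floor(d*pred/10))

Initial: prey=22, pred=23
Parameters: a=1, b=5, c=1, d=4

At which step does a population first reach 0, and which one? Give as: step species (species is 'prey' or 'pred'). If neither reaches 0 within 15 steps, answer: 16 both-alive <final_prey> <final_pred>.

Step 1: prey: 22+2-25=0; pred: 23+5-9=19
First extinction: prey at step 1

Answer: 1 prey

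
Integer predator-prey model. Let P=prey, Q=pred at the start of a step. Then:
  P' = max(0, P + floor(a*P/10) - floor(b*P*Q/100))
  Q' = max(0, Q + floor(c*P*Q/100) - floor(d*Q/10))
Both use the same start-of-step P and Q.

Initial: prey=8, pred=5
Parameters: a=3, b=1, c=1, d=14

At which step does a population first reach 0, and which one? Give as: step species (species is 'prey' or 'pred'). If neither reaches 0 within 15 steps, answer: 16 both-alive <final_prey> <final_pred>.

Step 1: prey: 8+2-0=10; pred: 5+0-7=0
First extinction: pred at step 1

Answer: 1 pred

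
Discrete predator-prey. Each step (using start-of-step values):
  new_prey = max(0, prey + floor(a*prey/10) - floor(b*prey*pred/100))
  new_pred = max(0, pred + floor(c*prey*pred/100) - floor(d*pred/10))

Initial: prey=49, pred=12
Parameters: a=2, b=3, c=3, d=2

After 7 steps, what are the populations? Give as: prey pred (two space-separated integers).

Step 1: prey: 49+9-17=41; pred: 12+17-2=27
Step 2: prey: 41+8-33=16; pred: 27+33-5=55
Step 3: prey: 16+3-26=0; pred: 55+26-11=70
Step 4: prey: 0+0-0=0; pred: 70+0-14=56
Step 5: prey: 0+0-0=0; pred: 56+0-11=45
Step 6: prey: 0+0-0=0; pred: 45+0-9=36
Step 7: prey: 0+0-0=0; pred: 36+0-7=29

Answer: 0 29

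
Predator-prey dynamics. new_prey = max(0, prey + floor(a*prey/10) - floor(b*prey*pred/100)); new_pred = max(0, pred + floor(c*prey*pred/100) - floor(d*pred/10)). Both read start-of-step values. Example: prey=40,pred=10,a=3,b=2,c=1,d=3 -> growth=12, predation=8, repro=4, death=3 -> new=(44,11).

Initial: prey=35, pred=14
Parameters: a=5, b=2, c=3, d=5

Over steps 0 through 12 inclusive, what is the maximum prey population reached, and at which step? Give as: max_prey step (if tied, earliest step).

Answer: 46 2

Derivation:
Step 1: prey: 35+17-9=43; pred: 14+14-7=21
Step 2: prey: 43+21-18=46; pred: 21+27-10=38
Step 3: prey: 46+23-34=35; pred: 38+52-19=71
Step 4: prey: 35+17-49=3; pred: 71+74-35=110
Step 5: prey: 3+1-6=0; pred: 110+9-55=64
Step 6: prey: 0+0-0=0; pred: 64+0-32=32
Step 7: prey: 0+0-0=0; pred: 32+0-16=16
Step 8: prey: 0+0-0=0; pred: 16+0-8=8
Step 9: prey: 0+0-0=0; pred: 8+0-4=4
Step 10: prey: 0+0-0=0; pred: 4+0-2=2
Step 11: prey: 0+0-0=0; pred: 2+0-1=1
Step 12: prey: 0+0-0=0; pred: 1+0-0=1
Max prey = 46 at step 2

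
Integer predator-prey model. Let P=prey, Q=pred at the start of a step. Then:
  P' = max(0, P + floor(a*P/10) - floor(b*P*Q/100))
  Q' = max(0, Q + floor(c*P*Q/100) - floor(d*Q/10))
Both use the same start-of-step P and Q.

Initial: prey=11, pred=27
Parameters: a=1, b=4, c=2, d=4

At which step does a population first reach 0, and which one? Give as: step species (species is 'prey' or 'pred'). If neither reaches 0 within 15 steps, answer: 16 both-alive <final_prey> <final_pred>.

Answer: 16 both-alive 1 2

Derivation:
Step 1: prey: 11+1-11=1; pred: 27+5-10=22
Step 2: prey: 1+0-0=1; pred: 22+0-8=14
Step 3: prey: 1+0-0=1; pred: 14+0-5=9
Step 4: prey: 1+0-0=1; pred: 9+0-3=6
Step 5: prey: 1+0-0=1; pred: 6+0-2=4
Step 6: prey: 1+0-0=1; pred: 4+0-1=3
Step 7: prey: 1+0-0=1; pred: 3+0-1=2
Step 8: prey: 1+0-0=1; pred: 2+0-0=2
Steps 9-15: state stable at prey=1, pred=2 (no change)
No extinction within 15 steps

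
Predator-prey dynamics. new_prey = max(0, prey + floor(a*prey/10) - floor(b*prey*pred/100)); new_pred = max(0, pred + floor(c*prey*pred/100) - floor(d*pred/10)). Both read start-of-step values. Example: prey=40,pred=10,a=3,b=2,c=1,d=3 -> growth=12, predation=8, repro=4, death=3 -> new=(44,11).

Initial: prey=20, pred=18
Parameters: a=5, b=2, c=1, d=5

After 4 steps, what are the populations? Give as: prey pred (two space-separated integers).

Answer: 54 5

Derivation:
Step 1: prey: 20+10-7=23; pred: 18+3-9=12
Step 2: prey: 23+11-5=29; pred: 12+2-6=8
Step 3: prey: 29+14-4=39; pred: 8+2-4=6
Step 4: prey: 39+19-4=54; pred: 6+2-3=5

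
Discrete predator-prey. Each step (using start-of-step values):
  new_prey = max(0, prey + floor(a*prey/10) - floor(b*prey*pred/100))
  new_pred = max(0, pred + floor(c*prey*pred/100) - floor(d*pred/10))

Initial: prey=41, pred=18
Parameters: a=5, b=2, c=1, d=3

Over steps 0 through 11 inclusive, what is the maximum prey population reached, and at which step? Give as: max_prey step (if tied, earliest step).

Answer: 55 3

Derivation:
Step 1: prey: 41+20-14=47; pred: 18+7-5=20
Step 2: prey: 47+23-18=52; pred: 20+9-6=23
Step 3: prey: 52+26-23=55; pred: 23+11-6=28
Step 4: prey: 55+27-30=52; pred: 28+15-8=35
Step 5: prey: 52+26-36=42; pred: 35+18-10=43
Step 6: prey: 42+21-36=27; pred: 43+18-12=49
Step 7: prey: 27+13-26=14; pred: 49+13-14=48
Step 8: prey: 14+7-13=8; pred: 48+6-14=40
Step 9: prey: 8+4-6=6; pred: 40+3-12=31
Step 10: prey: 6+3-3=6; pred: 31+1-9=23
Step 11: prey: 6+3-2=7; pred: 23+1-6=18
Max prey = 55 at step 3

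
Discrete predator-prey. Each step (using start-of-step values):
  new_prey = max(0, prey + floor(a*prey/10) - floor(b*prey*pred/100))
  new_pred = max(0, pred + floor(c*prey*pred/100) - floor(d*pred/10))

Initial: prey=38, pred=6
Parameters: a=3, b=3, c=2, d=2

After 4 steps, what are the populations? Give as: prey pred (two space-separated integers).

Answer: 21 39

Derivation:
Step 1: prey: 38+11-6=43; pred: 6+4-1=9
Step 2: prey: 43+12-11=44; pred: 9+7-1=15
Step 3: prey: 44+13-19=38; pred: 15+13-3=25
Step 4: prey: 38+11-28=21; pred: 25+19-5=39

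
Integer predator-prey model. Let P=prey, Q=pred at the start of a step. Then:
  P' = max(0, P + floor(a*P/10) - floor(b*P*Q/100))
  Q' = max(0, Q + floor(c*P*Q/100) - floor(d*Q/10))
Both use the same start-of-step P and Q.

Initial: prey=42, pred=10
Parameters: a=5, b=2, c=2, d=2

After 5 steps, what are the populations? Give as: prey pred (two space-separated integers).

Step 1: prey: 42+21-8=55; pred: 10+8-2=16
Step 2: prey: 55+27-17=65; pred: 16+17-3=30
Step 3: prey: 65+32-39=58; pred: 30+39-6=63
Step 4: prey: 58+29-73=14; pred: 63+73-12=124
Step 5: prey: 14+7-34=0; pred: 124+34-24=134

Answer: 0 134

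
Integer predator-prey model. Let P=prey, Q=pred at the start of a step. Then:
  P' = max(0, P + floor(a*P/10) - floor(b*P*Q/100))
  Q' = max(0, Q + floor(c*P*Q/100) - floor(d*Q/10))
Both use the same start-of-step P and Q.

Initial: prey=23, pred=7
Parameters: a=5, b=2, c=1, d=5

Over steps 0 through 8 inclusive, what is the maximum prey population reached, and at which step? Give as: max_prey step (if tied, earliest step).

Answer: 289 8

Derivation:
Step 1: prey: 23+11-3=31; pred: 7+1-3=5
Step 2: prey: 31+15-3=43; pred: 5+1-2=4
Step 3: prey: 43+21-3=61; pred: 4+1-2=3
Step 4: prey: 61+30-3=88; pred: 3+1-1=3
Step 5: prey: 88+44-5=127; pred: 3+2-1=4
Step 6: prey: 127+63-10=180; pred: 4+5-2=7
Step 7: prey: 180+90-25=245; pred: 7+12-3=16
Step 8: prey: 245+122-78=289; pred: 16+39-8=47
Max prey = 289 at step 8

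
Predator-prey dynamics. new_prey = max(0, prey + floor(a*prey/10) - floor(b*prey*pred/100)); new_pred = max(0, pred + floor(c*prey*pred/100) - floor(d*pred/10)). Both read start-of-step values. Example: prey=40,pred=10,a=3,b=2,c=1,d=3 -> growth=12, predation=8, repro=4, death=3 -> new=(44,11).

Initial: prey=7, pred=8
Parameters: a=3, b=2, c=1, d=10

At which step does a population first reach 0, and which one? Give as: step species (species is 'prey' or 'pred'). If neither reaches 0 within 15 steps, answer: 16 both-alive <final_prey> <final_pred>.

Answer: 1 pred

Derivation:
Step 1: prey: 7+2-1=8; pred: 8+0-8=0
First extinction: pred at step 1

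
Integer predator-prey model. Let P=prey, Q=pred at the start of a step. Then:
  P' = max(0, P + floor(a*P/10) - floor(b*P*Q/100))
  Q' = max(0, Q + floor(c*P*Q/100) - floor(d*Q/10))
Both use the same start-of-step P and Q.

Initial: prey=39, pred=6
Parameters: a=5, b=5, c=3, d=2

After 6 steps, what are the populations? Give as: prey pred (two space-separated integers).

Step 1: prey: 39+19-11=47; pred: 6+7-1=12
Step 2: prey: 47+23-28=42; pred: 12+16-2=26
Step 3: prey: 42+21-54=9; pred: 26+32-5=53
Step 4: prey: 9+4-23=0; pred: 53+14-10=57
Step 5: prey: 0+0-0=0; pred: 57+0-11=46
Step 6: prey: 0+0-0=0; pred: 46+0-9=37

Answer: 0 37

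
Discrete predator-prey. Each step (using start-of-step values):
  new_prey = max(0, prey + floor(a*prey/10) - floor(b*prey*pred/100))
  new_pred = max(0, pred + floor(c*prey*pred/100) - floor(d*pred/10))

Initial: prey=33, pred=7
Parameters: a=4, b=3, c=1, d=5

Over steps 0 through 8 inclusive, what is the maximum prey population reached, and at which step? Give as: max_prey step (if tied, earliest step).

Answer: 122 7

Derivation:
Step 1: prey: 33+13-6=40; pred: 7+2-3=6
Step 2: prey: 40+16-7=49; pred: 6+2-3=5
Step 3: prey: 49+19-7=61; pred: 5+2-2=5
Step 4: prey: 61+24-9=76; pred: 5+3-2=6
Step 5: prey: 76+30-13=93; pred: 6+4-3=7
Step 6: prey: 93+37-19=111; pred: 7+6-3=10
Step 7: prey: 111+44-33=122; pred: 10+11-5=16
Step 8: prey: 122+48-58=112; pred: 16+19-8=27
Max prey = 122 at step 7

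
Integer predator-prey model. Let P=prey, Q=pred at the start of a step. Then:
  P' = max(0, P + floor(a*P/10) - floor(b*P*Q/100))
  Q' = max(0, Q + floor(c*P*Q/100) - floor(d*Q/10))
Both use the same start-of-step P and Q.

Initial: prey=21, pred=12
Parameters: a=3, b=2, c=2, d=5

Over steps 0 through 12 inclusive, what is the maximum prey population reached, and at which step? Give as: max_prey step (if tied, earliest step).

Answer: 40 7

Derivation:
Step 1: prey: 21+6-5=22; pred: 12+5-6=11
Step 2: prey: 22+6-4=24; pred: 11+4-5=10
Step 3: prey: 24+7-4=27; pred: 10+4-5=9
Step 4: prey: 27+8-4=31; pred: 9+4-4=9
Step 5: prey: 31+9-5=35; pred: 9+5-4=10
Step 6: prey: 35+10-7=38; pred: 10+7-5=12
Step 7: prey: 38+11-9=40; pred: 12+9-6=15
Step 8: prey: 40+12-12=40; pred: 15+12-7=20
Step 9: prey: 40+12-16=36; pred: 20+16-10=26
Step 10: prey: 36+10-18=28; pred: 26+18-13=31
Step 11: prey: 28+8-17=19; pred: 31+17-15=33
Step 12: prey: 19+5-12=12; pred: 33+12-16=29
Max prey = 40 at step 7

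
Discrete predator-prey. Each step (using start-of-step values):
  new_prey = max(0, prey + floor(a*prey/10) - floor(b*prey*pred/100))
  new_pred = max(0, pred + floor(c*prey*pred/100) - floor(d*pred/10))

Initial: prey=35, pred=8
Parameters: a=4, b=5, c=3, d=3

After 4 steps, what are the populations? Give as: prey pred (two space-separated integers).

Answer: 0 30

Derivation:
Step 1: prey: 35+14-14=35; pred: 8+8-2=14
Step 2: prey: 35+14-24=25; pred: 14+14-4=24
Step 3: prey: 25+10-30=5; pred: 24+18-7=35
Step 4: prey: 5+2-8=0; pred: 35+5-10=30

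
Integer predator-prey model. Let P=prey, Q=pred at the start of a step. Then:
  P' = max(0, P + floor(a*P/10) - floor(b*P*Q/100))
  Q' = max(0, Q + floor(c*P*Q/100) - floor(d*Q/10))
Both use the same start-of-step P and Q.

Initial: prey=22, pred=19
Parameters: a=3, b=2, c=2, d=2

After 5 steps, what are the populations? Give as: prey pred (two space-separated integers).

Step 1: prey: 22+6-8=20; pred: 19+8-3=24
Step 2: prey: 20+6-9=17; pred: 24+9-4=29
Step 3: prey: 17+5-9=13; pred: 29+9-5=33
Step 4: prey: 13+3-8=8; pred: 33+8-6=35
Step 5: prey: 8+2-5=5; pred: 35+5-7=33

Answer: 5 33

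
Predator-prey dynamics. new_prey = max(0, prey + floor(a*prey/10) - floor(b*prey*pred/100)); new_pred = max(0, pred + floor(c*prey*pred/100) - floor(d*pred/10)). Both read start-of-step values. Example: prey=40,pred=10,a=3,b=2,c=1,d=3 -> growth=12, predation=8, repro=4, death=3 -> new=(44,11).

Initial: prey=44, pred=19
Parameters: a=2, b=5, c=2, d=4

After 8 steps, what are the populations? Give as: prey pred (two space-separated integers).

Step 1: prey: 44+8-41=11; pred: 19+16-7=28
Step 2: prey: 11+2-15=0; pred: 28+6-11=23
Step 3: prey: 0+0-0=0; pred: 23+0-9=14
Step 4: prey: 0+0-0=0; pred: 14+0-5=9
Step 5: prey: 0+0-0=0; pred: 9+0-3=6
Step 6: prey: 0+0-0=0; pred: 6+0-2=4
Step 7: prey: 0+0-0=0; pred: 4+0-1=3
Step 8: prey: 0+0-0=0; pred: 3+0-1=2

Answer: 0 2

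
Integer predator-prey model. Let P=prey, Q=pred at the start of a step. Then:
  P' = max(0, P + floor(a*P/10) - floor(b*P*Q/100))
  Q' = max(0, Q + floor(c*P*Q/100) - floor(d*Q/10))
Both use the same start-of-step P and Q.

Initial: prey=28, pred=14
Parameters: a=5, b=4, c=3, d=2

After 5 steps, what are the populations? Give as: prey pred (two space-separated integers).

Step 1: prey: 28+14-15=27; pred: 14+11-2=23
Step 2: prey: 27+13-24=16; pred: 23+18-4=37
Step 3: prey: 16+8-23=1; pred: 37+17-7=47
Step 4: prey: 1+0-1=0; pred: 47+1-9=39
Step 5: prey: 0+0-0=0; pred: 39+0-7=32

Answer: 0 32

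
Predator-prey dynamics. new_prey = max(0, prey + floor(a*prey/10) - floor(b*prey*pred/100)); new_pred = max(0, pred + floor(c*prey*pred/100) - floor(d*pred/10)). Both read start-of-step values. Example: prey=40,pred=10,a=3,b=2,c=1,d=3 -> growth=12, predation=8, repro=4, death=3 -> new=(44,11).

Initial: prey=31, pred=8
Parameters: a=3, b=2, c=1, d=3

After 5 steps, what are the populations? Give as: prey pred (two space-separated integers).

Step 1: prey: 31+9-4=36; pred: 8+2-2=8
Step 2: prey: 36+10-5=41; pred: 8+2-2=8
Step 3: prey: 41+12-6=47; pred: 8+3-2=9
Step 4: prey: 47+14-8=53; pred: 9+4-2=11
Step 5: prey: 53+15-11=57; pred: 11+5-3=13

Answer: 57 13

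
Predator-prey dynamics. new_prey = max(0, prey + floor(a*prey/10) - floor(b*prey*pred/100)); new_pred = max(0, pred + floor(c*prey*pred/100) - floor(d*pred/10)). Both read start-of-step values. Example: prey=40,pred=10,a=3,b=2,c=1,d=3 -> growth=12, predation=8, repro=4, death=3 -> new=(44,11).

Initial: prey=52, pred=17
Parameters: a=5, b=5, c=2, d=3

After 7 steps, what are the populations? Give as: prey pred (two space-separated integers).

Answer: 0 8

Derivation:
Step 1: prey: 52+26-44=34; pred: 17+17-5=29
Step 2: prey: 34+17-49=2; pred: 29+19-8=40
Step 3: prey: 2+1-4=0; pred: 40+1-12=29
Step 4: prey: 0+0-0=0; pred: 29+0-8=21
Step 5: prey: 0+0-0=0; pred: 21+0-6=15
Step 6: prey: 0+0-0=0; pred: 15+0-4=11
Step 7: prey: 0+0-0=0; pred: 11+0-3=8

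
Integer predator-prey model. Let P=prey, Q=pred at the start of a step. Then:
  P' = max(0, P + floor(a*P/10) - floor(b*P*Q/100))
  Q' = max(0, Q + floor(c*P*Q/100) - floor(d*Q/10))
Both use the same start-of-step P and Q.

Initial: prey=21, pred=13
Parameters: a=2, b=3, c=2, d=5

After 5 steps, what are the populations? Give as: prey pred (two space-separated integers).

Step 1: prey: 21+4-8=17; pred: 13+5-6=12
Step 2: prey: 17+3-6=14; pred: 12+4-6=10
Step 3: prey: 14+2-4=12; pred: 10+2-5=7
Step 4: prey: 12+2-2=12; pred: 7+1-3=5
Step 5: prey: 12+2-1=13; pred: 5+1-2=4

Answer: 13 4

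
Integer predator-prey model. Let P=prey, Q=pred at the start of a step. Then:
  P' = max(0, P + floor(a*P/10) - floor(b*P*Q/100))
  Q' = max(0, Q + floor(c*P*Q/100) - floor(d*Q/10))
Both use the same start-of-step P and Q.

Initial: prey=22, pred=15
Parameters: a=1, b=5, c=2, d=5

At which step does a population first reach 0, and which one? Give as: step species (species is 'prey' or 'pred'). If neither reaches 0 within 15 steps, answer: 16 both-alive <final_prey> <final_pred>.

Answer: 16 both-alive 2 1

Derivation:
Step 1: prey: 22+2-16=8; pred: 15+6-7=14
Step 2: prey: 8+0-5=3; pred: 14+2-7=9
Step 3: prey: 3+0-1=2; pred: 9+0-4=5
Step 4: prey: 2+0-0=2; pred: 5+0-2=3
Step 5: prey: 2+0-0=2; pred: 3+0-1=2
Step 6: prey: 2+0-0=2; pred: 2+0-1=1
Step 7: prey: 2+0-0=2; pred: 1+0-0=1
Steps 8-15: state stable at prey=2, pred=1 (no change)
No extinction within 15 steps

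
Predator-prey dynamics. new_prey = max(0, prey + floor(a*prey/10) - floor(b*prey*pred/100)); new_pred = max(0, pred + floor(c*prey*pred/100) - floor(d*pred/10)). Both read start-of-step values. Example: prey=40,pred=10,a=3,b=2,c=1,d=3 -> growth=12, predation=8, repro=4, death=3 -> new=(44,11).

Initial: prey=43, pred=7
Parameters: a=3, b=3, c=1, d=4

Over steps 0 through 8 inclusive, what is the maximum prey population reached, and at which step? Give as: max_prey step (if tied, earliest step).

Answer: 56 5

Derivation:
Step 1: prey: 43+12-9=46; pred: 7+3-2=8
Step 2: prey: 46+13-11=48; pred: 8+3-3=8
Step 3: prey: 48+14-11=51; pred: 8+3-3=8
Step 4: prey: 51+15-12=54; pred: 8+4-3=9
Step 5: prey: 54+16-14=56; pred: 9+4-3=10
Step 6: prey: 56+16-16=56; pred: 10+5-4=11
Step 7: prey: 56+16-18=54; pred: 11+6-4=13
Step 8: prey: 54+16-21=49; pred: 13+7-5=15
Max prey = 56 at step 5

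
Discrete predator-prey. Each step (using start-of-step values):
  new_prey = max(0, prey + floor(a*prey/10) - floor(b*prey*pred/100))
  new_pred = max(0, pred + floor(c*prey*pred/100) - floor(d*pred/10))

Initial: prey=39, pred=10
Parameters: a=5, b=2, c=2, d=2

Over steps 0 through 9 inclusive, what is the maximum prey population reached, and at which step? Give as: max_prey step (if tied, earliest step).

Answer: 61 2

Derivation:
Step 1: prey: 39+19-7=51; pred: 10+7-2=15
Step 2: prey: 51+25-15=61; pred: 15+15-3=27
Step 3: prey: 61+30-32=59; pred: 27+32-5=54
Step 4: prey: 59+29-63=25; pred: 54+63-10=107
Step 5: prey: 25+12-53=0; pred: 107+53-21=139
Step 6: prey: 0+0-0=0; pred: 139+0-27=112
Step 7: prey: 0+0-0=0; pred: 112+0-22=90
Step 8: prey: 0+0-0=0; pred: 90+0-18=72
Step 9: prey: 0+0-0=0; pred: 72+0-14=58
Max prey = 61 at step 2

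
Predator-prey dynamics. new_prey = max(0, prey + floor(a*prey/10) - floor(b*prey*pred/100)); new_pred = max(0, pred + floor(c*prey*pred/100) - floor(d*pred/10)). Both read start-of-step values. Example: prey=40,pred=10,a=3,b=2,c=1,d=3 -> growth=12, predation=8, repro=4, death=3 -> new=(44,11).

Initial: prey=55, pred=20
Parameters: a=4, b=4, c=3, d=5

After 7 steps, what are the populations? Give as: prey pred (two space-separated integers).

Answer: 0 2

Derivation:
Step 1: prey: 55+22-44=33; pred: 20+33-10=43
Step 2: prey: 33+13-56=0; pred: 43+42-21=64
Step 3: prey: 0+0-0=0; pred: 64+0-32=32
Step 4: prey: 0+0-0=0; pred: 32+0-16=16
Step 5: prey: 0+0-0=0; pred: 16+0-8=8
Step 6: prey: 0+0-0=0; pred: 8+0-4=4
Step 7: prey: 0+0-0=0; pred: 4+0-2=2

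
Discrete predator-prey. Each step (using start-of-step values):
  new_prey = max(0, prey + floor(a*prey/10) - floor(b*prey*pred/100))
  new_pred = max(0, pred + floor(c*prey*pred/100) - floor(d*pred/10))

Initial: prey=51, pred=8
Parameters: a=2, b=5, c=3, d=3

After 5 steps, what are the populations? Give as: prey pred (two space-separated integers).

Answer: 0 19

Derivation:
Step 1: prey: 51+10-20=41; pred: 8+12-2=18
Step 2: prey: 41+8-36=13; pred: 18+22-5=35
Step 3: prey: 13+2-22=0; pred: 35+13-10=38
Step 4: prey: 0+0-0=0; pred: 38+0-11=27
Step 5: prey: 0+0-0=0; pred: 27+0-8=19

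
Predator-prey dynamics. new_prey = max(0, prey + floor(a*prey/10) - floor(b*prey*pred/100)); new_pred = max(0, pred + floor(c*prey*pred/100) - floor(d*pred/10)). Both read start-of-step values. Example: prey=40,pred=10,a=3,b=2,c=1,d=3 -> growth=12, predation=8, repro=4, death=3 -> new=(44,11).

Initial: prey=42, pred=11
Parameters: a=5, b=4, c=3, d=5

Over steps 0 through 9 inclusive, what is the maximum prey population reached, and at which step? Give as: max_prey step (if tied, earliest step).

Answer: 45 1

Derivation:
Step 1: prey: 42+21-18=45; pred: 11+13-5=19
Step 2: prey: 45+22-34=33; pred: 19+25-9=35
Step 3: prey: 33+16-46=3; pred: 35+34-17=52
Step 4: prey: 3+1-6=0; pred: 52+4-26=30
Step 5: prey: 0+0-0=0; pred: 30+0-15=15
Step 6: prey: 0+0-0=0; pred: 15+0-7=8
Step 7: prey: 0+0-0=0; pred: 8+0-4=4
Step 8: prey: 0+0-0=0; pred: 4+0-2=2
Step 9: prey: 0+0-0=0; pred: 2+0-1=1
Max prey = 45 at step 1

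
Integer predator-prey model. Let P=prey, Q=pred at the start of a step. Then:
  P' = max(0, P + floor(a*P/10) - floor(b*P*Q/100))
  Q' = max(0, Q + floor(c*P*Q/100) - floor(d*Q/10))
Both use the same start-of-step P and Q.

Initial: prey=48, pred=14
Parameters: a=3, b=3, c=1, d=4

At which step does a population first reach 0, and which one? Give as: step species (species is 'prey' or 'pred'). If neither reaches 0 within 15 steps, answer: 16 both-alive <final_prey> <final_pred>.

Answer: 16 both-alive 69 5

Derivation:
Step 1: prey: 48+14-20=42; pred: 14+6-5=15
Step 2: prey: 42+12-18=36; pred: 15+6-6=15
Step 3: prey: 36+10-16=30; pred: 15+5-6=14
Step 4: prey: 30+9-12=27; pred: 14+4-5=13
Step 5: prey: 27+8-10=25; pred: 13+3-5=11
Step 6: prey: 25+7-8=24; pred: 11+2-4=9
Step 7: prey: 24+7-6=25; pred: 9+2-3=8
Step 8: prey: 25+7-6=26; pred: 8+2-3=7
Step 9: prey: 26+7-5=28; pred: 7+1-2=6
Step 10: prey: 28+8-5=31; pred: 6+1-2=5
Step 11: prey: 31+9-4=36; pred: 5+1-2=4
Step 12: prey: 36+10-4=42; pred: 4+1-1=4
Step 13: prey: 42+12-5=49; pred: 4+1-1=4
Step 14: prey: 49+14-5=58; pred: 4+1-1=4
Step 15: prey: 58+17-6=69; pred: 4+2-1=5
No extinction within 15 steps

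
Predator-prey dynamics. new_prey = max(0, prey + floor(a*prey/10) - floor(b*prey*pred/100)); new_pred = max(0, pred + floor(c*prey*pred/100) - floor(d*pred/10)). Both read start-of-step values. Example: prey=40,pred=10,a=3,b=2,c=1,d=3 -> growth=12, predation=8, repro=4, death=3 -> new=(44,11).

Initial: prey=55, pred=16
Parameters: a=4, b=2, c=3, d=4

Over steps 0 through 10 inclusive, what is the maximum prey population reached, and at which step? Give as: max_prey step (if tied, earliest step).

Step 1: prey: 55+22-17=60; pred: 16+26-6=36
Step 2: prey: 60+24-43=41; pred: 36+64-14=86
Step 3: prey: 41+16-70=0; pred: 86+105-34=157
Step 4: prey: 0+0-0=0; pred: 157+0-62=95
Step 5: prey: 0+0-0=0; pred: 95+0-38=57
Step 6: prey: 0+0-0=0; pred: 57+0-22=35
Step 7: prey: 0+0-0=0; pred: 35+0-14=21
Step 8: prey: 0+0-0=0; pred: 21+0-8=13
Step 9: prey: 0+0-0=0; pred: 13+0-5=8
Step 10: prey: 0+0-0=0; pred: 8+0-3=5
Max prey = 60 at step 1

Answer: 60 1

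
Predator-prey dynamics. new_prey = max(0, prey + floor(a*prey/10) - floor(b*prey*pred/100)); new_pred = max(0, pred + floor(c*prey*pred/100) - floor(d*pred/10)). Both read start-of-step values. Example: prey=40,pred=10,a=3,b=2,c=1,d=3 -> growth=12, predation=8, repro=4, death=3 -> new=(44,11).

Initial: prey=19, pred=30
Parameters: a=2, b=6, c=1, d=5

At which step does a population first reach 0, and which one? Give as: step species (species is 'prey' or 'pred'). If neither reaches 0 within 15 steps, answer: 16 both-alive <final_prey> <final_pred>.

Step 1: prey: 19+3-34=0; pred: 30+5-15=20
First extinction: prey at step 1

Answer: 1 prey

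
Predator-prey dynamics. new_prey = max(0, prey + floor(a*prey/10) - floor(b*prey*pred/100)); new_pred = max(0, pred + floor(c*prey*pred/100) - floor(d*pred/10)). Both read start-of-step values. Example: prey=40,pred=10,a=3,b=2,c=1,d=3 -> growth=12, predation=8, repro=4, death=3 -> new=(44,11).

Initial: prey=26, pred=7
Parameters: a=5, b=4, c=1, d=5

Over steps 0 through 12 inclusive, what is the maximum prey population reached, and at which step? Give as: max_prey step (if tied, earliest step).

Answer: 196 8

Derivation:
Step 1: prey: 26+13-7=32; pred: 7+1-3=5
Step 2: prey: 32+16-6=42; pred: 5+1-2=4
Step 3: prey: 42+21-6=57; pred: 4+1-2=3
Step 4: prey: 57+28-6=79; pred: 3+1-1=3
Step 5: prey: 79+39-9=109; pred: 3+2-1=4
Step 6: prey: 109+54-17=146; pred: 4+4-2=6
Step 7: prey: 146+73-35=184; pred: 6+8-3=11
Step 8: prey: 184+92-80=196; pred: 11+20-5=26
Step 9: prey: 196+98-203=91; pred: 26+50-13=63
Step 10: prey: 91+45-229=0; pred: 63+57-31=89
Step 11: prey: 0+0-0=0; pred: 89+0-44=45
Step 12: prey: 0+0-0=0; pred: 45+0-22=23
Max prey = 196 at step 8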